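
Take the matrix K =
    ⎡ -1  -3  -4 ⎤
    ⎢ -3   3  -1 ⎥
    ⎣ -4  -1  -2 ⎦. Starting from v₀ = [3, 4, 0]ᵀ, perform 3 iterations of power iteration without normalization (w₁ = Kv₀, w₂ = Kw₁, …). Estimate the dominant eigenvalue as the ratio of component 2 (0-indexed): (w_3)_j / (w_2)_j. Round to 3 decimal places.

w1 = Kv₀ = (-15, 3, -16)
w2 = Kw1 = (70, 70, 89)
w3 = Kw2 = (-636, -89, -528)
Ratio at component: -528 / 89 = -5.933

-5.933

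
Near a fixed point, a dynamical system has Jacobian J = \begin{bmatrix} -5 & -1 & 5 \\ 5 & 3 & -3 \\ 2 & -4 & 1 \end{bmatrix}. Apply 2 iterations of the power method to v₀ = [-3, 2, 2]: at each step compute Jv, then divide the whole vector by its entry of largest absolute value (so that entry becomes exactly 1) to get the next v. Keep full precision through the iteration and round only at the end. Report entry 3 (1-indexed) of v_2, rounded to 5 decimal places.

Jv0 = (23.000000, -15.000000, -12.000000); divide by 23.000000 → v1 = (1.000000, -0.652174, -0.521739)
Jv1 = (-6.956522, 4.608696, 4.086957); divide by -6.956522 → v2 = (1.000000, -0.662500, -0.587500)
Requested entry of v2: 94/-160 = -0.58750

-0.58750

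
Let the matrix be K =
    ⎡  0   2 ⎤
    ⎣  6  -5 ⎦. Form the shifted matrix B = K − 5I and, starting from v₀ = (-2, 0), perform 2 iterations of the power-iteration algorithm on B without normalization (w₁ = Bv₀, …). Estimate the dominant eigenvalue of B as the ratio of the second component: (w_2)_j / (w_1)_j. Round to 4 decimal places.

B = K − 5I has rows (-5, 2); (6, -10)
w1 = Bv₀ = (10, -12)
w2 = Bw1 = (-74, 180)
Ratio: 180/-12 = -15.0000

μ ≈ -15.0000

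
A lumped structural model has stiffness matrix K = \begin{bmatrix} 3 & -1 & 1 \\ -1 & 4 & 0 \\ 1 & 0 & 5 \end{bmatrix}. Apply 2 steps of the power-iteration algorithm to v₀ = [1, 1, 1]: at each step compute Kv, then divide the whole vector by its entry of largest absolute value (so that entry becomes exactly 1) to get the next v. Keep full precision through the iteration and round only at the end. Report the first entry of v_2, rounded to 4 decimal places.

Kv0 = (3.00000, 3.00000, 6.00000); divide by 6.00000 → v1 = (0.50000, 0.50000, 1.00000)
Kv1 = (2.00000, 1.50000, 5.50000); divide by 5.50000 → v2 = (0.36364, 0.27273, 1.00000)
Requested entry of v2: 12/33 = 0.3636

0.3636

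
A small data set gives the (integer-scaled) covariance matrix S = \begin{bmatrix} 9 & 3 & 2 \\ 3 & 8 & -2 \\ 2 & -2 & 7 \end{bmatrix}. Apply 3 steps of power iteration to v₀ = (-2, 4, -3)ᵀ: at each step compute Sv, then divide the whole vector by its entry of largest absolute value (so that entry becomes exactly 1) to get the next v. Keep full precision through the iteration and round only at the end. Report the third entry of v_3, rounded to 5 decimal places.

1.00000

Sv0 = (-12.000000, 32.000000, -33.000000); divide by -33.000000 → v1 = (0.363636, -0.969697, 1.000000)
Sv1 = (2.363636, -8.666667, 9.666667); divide by 9.666667 → v2 = (0.244514, -0.896552, 1.000000)
Sv2 = (1.510972, -8.438871, 9.282132); divide by 9.282132 → v3 = (0.162783, -0.909152, 1.000000)
Requested entry of v3: -2961/-2961 = 1.00000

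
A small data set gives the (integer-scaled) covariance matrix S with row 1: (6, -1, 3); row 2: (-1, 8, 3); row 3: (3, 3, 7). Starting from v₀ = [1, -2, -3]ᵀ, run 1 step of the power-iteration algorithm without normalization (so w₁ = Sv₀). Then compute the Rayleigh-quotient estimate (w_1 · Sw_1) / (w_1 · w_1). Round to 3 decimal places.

w1 = Sv₀ = (-1, -26, -24)
Sw1 = (-52, -279, -249)
w1·Sw1 = (-1)·(-52) + (-26)·(-279) + (-24)·(-249) = 13282; w1·w1 = (-1)·(-1) + (-26)·(-26) + (-24)·(-24) = 1253
λ ≈ 13282/1253 = 10.600

10.600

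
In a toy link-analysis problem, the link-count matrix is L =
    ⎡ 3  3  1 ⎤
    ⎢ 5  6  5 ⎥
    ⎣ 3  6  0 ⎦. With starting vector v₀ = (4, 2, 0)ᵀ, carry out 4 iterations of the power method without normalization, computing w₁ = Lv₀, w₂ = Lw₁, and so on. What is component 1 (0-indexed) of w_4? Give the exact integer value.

51612

w1 = Lv₀ = (3·4 + 3·2 + 1·0; 5·4 + 6·2 + 5·0; 3·4 + 6·2 + 0·0) = (18, 32, 24)
w2 = Lw1 = (3·18 + 3·32 + 1·24; 5·18 + 6·32 + 5·24; 3·18 + 6·32 + 0·24) = (174, 402, 246)
w3 = Lw2 = (1974, 4512, 2934)
w4 = Lw3 = (22392, 51612, 32994)
The requested component of w4 is 51612.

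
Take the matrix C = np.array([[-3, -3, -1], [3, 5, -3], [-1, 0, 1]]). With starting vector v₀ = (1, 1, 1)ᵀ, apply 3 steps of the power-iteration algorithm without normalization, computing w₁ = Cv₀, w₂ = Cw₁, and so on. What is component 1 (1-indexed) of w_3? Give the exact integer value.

w1 = Cv₀ = (-7, 5, 0)
w2 = Cw1 = (6, 4, 7)
w3 = Cw2 = (-37, 17, 1)
The requested component of w3 is -37.

-37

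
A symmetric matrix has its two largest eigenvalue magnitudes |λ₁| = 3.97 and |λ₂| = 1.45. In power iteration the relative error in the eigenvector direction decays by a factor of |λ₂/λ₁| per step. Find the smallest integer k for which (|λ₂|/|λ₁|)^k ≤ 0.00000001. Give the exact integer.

|λ₂/λ₁| = 1.45/3.97 = 0.36524
Need k ≥ ln(0.00000001) / ln(0.36524) = -18.4207 / -1.0072 ≈ 18.289
Smallest integer k satisfying the bound: 19

19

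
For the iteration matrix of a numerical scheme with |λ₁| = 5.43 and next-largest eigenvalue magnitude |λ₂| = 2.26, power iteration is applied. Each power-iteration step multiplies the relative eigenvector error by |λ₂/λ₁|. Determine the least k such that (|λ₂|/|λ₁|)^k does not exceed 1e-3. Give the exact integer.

|λ₂/λ₁| = 2.26/5.43 = 0.41621
Need k ≥ ln(1e-3) / ln(0.41621) = -6.9078 / -0.8766 ≈ 7.880
Smallest integer k satisfying the bound: 8

8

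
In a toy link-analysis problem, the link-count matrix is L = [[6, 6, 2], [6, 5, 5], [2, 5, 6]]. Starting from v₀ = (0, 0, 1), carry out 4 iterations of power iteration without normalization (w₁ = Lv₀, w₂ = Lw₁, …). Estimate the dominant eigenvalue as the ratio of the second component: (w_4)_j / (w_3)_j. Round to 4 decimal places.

λ ≈ 14.4522

w1 = Lv₀ = (6·0 + 6·0 + 2·1; 6·0 + 5·0 + 5·1; 2·0 + 5·0 + 6·1) = (2, 5, 6)
w2 = Lw1 = (6·2 + 6·5 + 2·6; 6·2 + 5·5 + 5·6; 2·2 + 5·5 + 6·6) = (54, 67, 65)
w3 = Lw2 = (856, 984, 833)
w4 = Lw3 = (12706, 14221, 11630)
Ratio at component: 14221 / 984 = 14.4522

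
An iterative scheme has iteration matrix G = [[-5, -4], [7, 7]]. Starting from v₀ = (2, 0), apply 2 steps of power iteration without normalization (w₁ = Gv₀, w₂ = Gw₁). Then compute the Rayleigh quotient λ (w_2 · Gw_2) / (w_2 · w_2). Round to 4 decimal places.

5.8585

w1 = Gv₀ = ((-5)·2 + (-4)·0; 7·2 + 7·0) = (-10, 14)
w2 = Gw1 = ((-5)·(-10) + (-4)·14; 7·(-10) + 7·14) = (-6, 28)
Gw2 = (-82, 154)
w2·Gw2 = (-6)·(-82) + 28·154 = 4804; w2·w2 = (-6)·(-6) + 28·28 = 820
λ ≈ 4804/820 = 5.8585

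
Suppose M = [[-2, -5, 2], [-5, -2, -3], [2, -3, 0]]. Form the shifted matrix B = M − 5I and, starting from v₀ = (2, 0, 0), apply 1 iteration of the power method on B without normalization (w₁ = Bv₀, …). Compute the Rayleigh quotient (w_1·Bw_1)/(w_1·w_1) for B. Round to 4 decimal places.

B = M − 5I has rows (-7, -5, 2); (-5, -7, -3); (2, -3, -5)
w1 = Bv₀ = (-14, -10, 4)
Bw1 = (156, 128, -18)
w1·Bw1 = -3536; w1·w1 = 312; μ ≈ -3536/312 = -11.3333

μ ≈ -11.3333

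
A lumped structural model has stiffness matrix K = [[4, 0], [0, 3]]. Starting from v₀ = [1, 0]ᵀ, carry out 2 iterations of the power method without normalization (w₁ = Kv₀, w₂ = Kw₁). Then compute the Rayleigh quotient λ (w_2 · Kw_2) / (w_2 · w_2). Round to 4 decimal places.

w1 = Kv₀ = (4·1 + 0·0; 0·1 + 3·0) = (4, 0)
w2 = Kw1 = (4·4 + 0·0; 0·4 + 3·0) = (16, 0)
Kw2 = (64, 0)
w2·Kw2 = 16·64 + 0·0 = 1024; w2·w2 = 16·16 + 0·0 = 256
λ ≈ 1024/256 = 4.0000

λ ≈ 4.0000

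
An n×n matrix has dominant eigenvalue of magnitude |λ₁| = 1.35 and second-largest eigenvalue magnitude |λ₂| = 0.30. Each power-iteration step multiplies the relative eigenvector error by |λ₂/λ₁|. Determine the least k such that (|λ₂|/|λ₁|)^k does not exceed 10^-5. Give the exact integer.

8

|λ₂/λ₁| = 0.30/1.35 = 0.22222
Need k ≥ ln(10^-5) / ln(0.22222) = -11.5129 / -1.5041 ≈ 7.654
Smallest integer k satisfying the bound: 8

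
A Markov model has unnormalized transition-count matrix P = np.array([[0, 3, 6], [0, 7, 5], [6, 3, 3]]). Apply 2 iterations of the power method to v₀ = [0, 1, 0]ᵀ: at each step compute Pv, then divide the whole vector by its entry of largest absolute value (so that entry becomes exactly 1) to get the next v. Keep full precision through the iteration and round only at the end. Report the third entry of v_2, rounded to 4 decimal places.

0.7500

Pv0 = (3.00000, 7.00000, 3.00000); divide by 7.00000 → v1 = (0.42857, 1.00000, 0.42857)
Pv1 = (5.57143, 9.14286, 6.85714); divide by 9.14286 → v2 = (0.60938, 1.00000, 0.75000)
Requested entry of v2: 48/64 = 0.7500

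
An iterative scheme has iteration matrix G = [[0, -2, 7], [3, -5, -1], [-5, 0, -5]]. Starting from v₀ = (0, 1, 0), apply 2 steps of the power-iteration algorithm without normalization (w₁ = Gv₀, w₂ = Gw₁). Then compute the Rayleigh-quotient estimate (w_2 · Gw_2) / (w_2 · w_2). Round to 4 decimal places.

-3.7522

w1 = Gv₀ = (0·0 + (-2)·1 + 7·0; 3·0 + (-5)·1 + (-1)·0; (-5)·0 + 0·1 + (-5)·0) = (-2, -5, 0)
w2 = Gw1 = (0·(-2) + (-2)·(-5) + 7·0; 3·(-2) + (-5)·(-5) + (-1)·0; (-5)·(-2) + 0·(-5) + (-5)·0) = (10, 19, 10)
Gw2 = (32, -75, -100)
w2·Gw2 = 10·32 + 19·(-75) + 10·(-100) = -2105; w2·w2 = 10·10 + 19·19 + 10·10 = 561
λ ≈ -2105/561 = -3.7522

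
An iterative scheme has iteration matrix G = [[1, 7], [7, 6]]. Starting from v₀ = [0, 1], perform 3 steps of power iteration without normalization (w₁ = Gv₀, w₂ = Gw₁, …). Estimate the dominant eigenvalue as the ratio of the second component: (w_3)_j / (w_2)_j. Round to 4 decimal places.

w1 = Gv₀ = (1·0 + 7·1; 7·0 + 6·1) = (7, 6)
w2 = Gw1 = (1·7 + 7·6; 7·7 + 6·6) = (49, 85)
w3 = Gw2 = (644, 853)
Ratio at component: 853 / 85 = 10.0353

10.0353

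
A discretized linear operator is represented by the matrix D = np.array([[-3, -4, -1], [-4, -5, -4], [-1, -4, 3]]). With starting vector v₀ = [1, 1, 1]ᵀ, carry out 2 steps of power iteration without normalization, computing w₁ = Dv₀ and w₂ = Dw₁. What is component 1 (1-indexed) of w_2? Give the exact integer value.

w1 = Dv₀ = (-8, -13, -2)
w2 = Dw1 = (78, 105, 54)
The requested component of w2 is 78.

78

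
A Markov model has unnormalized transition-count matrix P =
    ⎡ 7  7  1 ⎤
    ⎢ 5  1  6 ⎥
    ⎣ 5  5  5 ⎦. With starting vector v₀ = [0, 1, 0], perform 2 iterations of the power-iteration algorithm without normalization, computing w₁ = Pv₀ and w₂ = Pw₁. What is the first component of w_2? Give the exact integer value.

w1 = Pv₀ = (7·0 + 7·1 + 1·0; 5·0 + 1·1 + 6·0; 5·0 + 5·1 + 5·0) = (7, 1, 5)
w2 = Pw1 = (7·7 + 7·1 + 1·5; 5·7 + 1·1 + 6·5; 5·7 + 5·1 + 5·5) = (61, 66, 65)
The requested component of w2 is 61.

61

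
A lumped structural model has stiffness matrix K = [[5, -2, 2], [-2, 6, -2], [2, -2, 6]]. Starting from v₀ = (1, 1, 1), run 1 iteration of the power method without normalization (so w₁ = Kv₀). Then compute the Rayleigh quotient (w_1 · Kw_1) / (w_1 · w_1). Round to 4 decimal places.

w1 = Kv₀ = (5·1 + (-2)·1 + 2·1; (-2)·1 + 6·1 + (-2)·1; 2·1 + (-2)·1 + 6·1) = (5, 2, 6)
Kw1 = (33, -10, 42)
w1·Kw1 = 5·33 + 2·(-10) + 6·42 = 397; w1·w1 = 5·5 + 2·2 + 6·6 = 65
λ ≈ 397/65 = 6.1077

6.1077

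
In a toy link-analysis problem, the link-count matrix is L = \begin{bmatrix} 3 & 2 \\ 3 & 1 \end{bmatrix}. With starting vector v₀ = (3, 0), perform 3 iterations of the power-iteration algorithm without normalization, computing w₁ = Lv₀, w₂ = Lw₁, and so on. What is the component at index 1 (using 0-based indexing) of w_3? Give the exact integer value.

171

w1 = Lv₀ = (3·3 + 2·0; 3·3 + 1·0) = (9, 9)
w2 = Lw1 = (3·9 + 2·9; 3·9 + 1·9) = (45, 36)
w3 = Lw2 = (207, 171)
The requested component of w3 is 171.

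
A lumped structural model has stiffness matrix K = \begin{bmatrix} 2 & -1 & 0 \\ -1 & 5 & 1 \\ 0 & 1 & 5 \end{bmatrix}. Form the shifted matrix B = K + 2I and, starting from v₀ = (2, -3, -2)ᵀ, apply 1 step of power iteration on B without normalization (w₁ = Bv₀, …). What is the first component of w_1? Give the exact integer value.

B = K + 2I has rows (4, -1, 0); (-1, 7, 1); (0, 1, 7)
w1 = Bv₀ = (11, -25, -17)
Requested component of w1: 11

11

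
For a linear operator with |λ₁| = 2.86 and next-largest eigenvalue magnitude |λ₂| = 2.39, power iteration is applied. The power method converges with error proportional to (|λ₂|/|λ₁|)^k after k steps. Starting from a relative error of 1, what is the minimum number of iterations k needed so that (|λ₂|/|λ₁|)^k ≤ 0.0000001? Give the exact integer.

|λ₂/λ₁| = 2.39/2.86 = 0.83566
Need k ≥ ln(0.0000001) / ln(0.83566) = -16.1181 / -0.1795 ≈ 89.780
Smallest integer k satisfying the bound: 90

90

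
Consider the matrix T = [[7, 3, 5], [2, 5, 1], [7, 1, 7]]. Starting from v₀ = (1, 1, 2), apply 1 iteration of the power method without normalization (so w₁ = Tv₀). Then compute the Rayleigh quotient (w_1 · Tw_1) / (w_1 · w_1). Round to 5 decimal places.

13.64663

w1 = Tv₀ = (7·1 + 3·1 + 5·2; 2·1 + 5·1 + 1·2; 7·1 + 1·1 + 7·2) = (20, 9, 22)
Tw1 = (277, 107, 303)
w1·Tw1 = 20·277 + 9·107 + 22·303 = 13169; w1·w1 = 20·20 + 9·9 + 22·22 = 965
λ ≈ 13169/965 = 13.64663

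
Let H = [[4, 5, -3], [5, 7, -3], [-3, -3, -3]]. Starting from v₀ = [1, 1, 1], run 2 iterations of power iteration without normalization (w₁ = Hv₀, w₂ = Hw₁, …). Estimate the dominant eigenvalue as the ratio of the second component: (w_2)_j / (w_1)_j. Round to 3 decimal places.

λ ≈ 13.333

w1 = Hv₀ = (6, 9, -9)
w2 = Hw1 = (96, 120, -18)
Ratio at component: 120 / 9 = 13.333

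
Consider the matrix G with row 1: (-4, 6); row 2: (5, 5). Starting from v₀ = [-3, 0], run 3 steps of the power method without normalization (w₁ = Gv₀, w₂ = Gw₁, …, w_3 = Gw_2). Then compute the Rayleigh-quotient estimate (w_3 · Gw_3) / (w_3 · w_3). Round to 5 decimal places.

λ ≈ -2.27301

w1 = Gv₀ = ((-4)·(-3) + 6·0; 5·(-3) + 5·0) = (12, -15)
w2 = Gw1 = ((-4)·12 + 6·(-15); 5·12 + 5·(-15)) = (-138, -15)
w3 = Gw2 = (462, -765)
Gw3 = (-6438, -1515)
w3·Gw3 = 462·(-6438) + (-765)·(-1515) = -1815381; w3·w3 = 462·462 + (-765)·(-765) = 798669
λ ≈ -1815381/798669 = -2.27301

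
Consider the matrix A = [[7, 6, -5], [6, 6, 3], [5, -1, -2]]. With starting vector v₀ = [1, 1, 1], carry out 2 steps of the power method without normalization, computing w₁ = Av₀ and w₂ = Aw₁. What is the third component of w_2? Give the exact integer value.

w1 = Av₀ = (8, 15, 2)
w2 = Aw1 = (136, 144, 21)
The requested component of w2 is 21.

21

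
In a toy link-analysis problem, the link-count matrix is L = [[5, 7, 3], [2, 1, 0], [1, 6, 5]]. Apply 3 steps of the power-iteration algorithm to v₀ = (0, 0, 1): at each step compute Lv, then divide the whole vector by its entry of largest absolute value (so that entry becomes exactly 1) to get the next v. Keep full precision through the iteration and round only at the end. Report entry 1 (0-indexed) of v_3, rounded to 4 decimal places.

0.2391

Lv0 = (3.00000, 0.00000, 5.00000); divide by 5.00000 → v1 = (0.60000, 0.00000, 1.00000)
Lv1 = (6.00000, 1.20000, 5.60000); divide by 6.00000 → v2 = (1.00000, 0.20000, 0.93333)
Lv2 = (9.20000, 2.20000, 6.86667); divide by 9.20000 → v3 = (1.00000, 0.23913, 0.74638)
Requested entry of v3: 66/276 = 0.2391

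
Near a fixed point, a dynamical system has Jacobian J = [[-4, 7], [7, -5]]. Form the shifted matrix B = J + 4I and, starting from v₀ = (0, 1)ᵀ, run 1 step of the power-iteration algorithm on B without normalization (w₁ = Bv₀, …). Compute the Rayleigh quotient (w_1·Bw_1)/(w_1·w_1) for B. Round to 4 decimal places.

B = J + 4I has rows (0, 7); (7, -1)
w1 = Bv₀ = (0·0 + 7·1; 7·0 + (-1)·1) = (7, -1)
Bw1 = (-7, 50)
w1·Bw1 = -99; w1·w1 = 50; μ ≈ -99/50 = -1.9800

μ ≈ -1.9800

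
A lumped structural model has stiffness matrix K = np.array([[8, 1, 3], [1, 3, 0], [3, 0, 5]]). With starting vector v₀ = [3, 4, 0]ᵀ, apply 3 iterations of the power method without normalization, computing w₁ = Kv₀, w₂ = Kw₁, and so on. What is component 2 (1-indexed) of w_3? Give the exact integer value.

w1 = Kv₀ = (8·3 + 1·4 + 3·0; 1·3 + 3·4 + 0·0; 3·3 + 0·4 + 5·0) = (28, 15, 9)
w2 = Kw1 = (8·28 + 1·15 + 3·9; 1·28 + 3·15 + 0·9; 3·28 + 0·15 + 5·9) = (266, 73, 129)
w3 = Kw2 = (2588, 485, 1443)
The requested component of w3 is 485.

485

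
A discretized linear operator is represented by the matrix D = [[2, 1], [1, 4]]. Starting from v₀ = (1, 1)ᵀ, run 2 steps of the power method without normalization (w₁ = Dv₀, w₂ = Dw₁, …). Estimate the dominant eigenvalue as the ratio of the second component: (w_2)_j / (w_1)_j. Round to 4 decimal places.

λ ≈ 4.6000

w1 = Dv₀ = (3, 5)
w2 = Dw1 = (11, 23)
Ratio at component: 23 / 5 = 4.6000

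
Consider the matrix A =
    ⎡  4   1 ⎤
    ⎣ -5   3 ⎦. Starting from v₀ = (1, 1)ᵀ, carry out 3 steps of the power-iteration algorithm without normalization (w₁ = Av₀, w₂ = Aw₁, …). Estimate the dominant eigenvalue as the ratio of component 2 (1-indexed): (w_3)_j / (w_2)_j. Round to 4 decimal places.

w1 = Av₀ = (4·1 + 1·1; (-5)·1 + 3·1) = (5, -2)
w2 = Aw1 = (4·5 + 1·(-2); (-5)·5 + 3·(-2)) = (18, -31)
w3 = Aw2 = (41, -183)
Ratio at component: -183 / -31 = 5.9032

λ ≈ 5.9032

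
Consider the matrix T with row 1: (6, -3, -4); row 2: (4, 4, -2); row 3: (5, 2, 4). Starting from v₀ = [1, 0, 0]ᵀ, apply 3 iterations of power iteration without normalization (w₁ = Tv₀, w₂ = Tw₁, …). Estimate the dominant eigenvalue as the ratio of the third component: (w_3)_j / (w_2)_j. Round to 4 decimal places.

w1 = Tv₀ = (6, 4, 5)
w2 = Tw1 = (4, 30, 58)
w3 = Tw2 = (-298, 20, 312)
Ratio at component: 312 / 58 = 5.3793

λ ≈ 5.3793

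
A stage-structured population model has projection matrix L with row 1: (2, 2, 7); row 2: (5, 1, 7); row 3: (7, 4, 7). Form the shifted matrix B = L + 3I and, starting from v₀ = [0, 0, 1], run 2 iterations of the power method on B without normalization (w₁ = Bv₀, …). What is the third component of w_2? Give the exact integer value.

B = L + 3I has rows (5, 2, 7); (5, 4, 7); (7, 4, 10)
w1 = Bv₀ = (5·0 + 2·0 + 7·1; 5·0 + 4·0 + 7·1; 7·0 + 4·0 + 10·1) = (7, 7, 10)
w2 = Bw1 = (5·7 + 2·7 + 7·10; 5·7 + 4·7 + 7·10; 7·7 + 4·7 + 10·10) = (119, 133, 177)
Requested component of w2: 177

177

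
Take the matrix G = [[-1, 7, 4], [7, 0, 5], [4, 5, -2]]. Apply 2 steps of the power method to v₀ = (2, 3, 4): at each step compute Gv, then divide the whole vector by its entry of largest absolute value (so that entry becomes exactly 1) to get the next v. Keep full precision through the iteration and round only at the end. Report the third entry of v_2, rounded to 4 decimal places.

Gv0 = (35.00000, 34.00000, 15.00000); divide by 35.00000 → v1 = (1.00000, 0.97143, 0.42857)
Gv1 = (7.51429, 9.14286, 8.00000); divide by 9.14286 → v2 = (0.82188, 1.00000, 0.87500)
Requested entry of v2: 280/320 = 0.8750

0.8750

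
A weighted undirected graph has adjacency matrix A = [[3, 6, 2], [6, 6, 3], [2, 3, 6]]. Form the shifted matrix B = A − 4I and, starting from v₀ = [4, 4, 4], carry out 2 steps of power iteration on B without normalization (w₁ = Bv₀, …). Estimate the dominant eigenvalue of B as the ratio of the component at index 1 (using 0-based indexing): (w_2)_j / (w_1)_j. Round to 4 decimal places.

7.7273

B = A − 4I has rows (-1, 6, 2); (6, 2, 3); (2, 3, 2)
w1 = Bv₀ = (28, 44, 28)
w2 = Bw1 = (292, 340, 244)
Ratio: 340/44 = 7.7273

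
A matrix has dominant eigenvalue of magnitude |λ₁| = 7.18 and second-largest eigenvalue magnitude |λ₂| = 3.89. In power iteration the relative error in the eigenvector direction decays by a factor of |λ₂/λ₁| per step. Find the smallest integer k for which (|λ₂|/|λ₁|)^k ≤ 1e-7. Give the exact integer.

27

|λ₂/λ₁| = 3.89/7.18 = 0.54178
Need k ≥ ln(1e-7) / ln(0.54178) = -16.1181 / -0.6129 ≈ 26.299
Smallest integer k satisfying the bound: 27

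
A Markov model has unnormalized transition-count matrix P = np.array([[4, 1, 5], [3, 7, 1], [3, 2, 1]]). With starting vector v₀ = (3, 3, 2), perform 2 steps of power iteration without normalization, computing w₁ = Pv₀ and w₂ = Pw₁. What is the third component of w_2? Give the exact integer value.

w1 = Pv₀ = (25, 32, 17)
w2 = Pw1 = (217, 316, 156)
The requested component of w2 is 156.

156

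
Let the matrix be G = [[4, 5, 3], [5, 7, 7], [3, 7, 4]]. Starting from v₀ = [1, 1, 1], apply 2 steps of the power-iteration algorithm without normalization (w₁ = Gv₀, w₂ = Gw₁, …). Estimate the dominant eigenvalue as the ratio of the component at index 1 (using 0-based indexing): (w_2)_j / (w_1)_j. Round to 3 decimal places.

w1 = Gv₀ = (4·1 + 5·1 + 3·1; 5·1 + 7·1 + 7·1; 3·1 + 7·1 + 4·1) = (12, 19, 14)
w2 = Gw1 = (4·12 + 5·19 + 3·14; 5·12 + 7·19 + 7·14; 3·12 + 7·19 + 4·14) = (185, 291, 225)
Ratio at component: 291 / 19 = 15.316

λ ≈ 15.316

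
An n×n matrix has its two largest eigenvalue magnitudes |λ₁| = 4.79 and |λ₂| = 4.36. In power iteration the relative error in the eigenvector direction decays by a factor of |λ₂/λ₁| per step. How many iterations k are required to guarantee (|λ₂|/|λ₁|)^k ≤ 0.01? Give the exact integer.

|λ₂/λ₁| = 4.36/4.79 = 0.91023
Need k ≥ ln(0.01) / ln(0.91023) = -4.6052 / -0.0941 ≈ 48.961
Smallest integer k satisfying the bound: 49

49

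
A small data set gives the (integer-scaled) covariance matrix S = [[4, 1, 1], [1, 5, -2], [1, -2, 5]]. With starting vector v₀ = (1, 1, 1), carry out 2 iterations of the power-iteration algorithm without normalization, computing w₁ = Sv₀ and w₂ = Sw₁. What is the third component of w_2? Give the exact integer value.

w1 = Sv₀ = (6, 4, 4)
w2 = Sw1 = (32, 18, 18)
The requested component of w2 is 18.

18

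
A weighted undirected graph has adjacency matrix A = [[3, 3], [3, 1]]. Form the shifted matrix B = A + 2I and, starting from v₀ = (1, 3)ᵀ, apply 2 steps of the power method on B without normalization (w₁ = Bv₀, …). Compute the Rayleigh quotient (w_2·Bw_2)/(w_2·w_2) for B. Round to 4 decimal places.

7.1617

B = A + 2I has rows (5, 3); (3, 3)
w1 = Bv₀ = (14, 12)
w2 = Bw1 = (106, 78)
Bw2 = (764, 552)
w2·Bw2 = 124040; w2·w2 = 17320; μ ≈ 124040/17320 = 7.1617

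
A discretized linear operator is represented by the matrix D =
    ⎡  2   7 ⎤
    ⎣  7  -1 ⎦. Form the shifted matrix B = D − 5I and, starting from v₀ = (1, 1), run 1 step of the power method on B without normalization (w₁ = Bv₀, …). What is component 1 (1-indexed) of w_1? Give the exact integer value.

B = D − 5I has rows (-3, 7); (7, -6)
w1 = Bv₀ = ((-3)·1 + 7·1; 7·1 + (-6)·1) = (4, 1)
Requested component of w1: 4

4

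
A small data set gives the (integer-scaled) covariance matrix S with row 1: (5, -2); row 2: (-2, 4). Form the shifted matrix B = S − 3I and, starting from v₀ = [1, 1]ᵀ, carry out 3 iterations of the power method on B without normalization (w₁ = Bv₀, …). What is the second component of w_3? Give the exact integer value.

B = S − 3I has rows (2, -2); (-2, 1)
w1 = Bv₀ = (2·1 + (-2)·1; (-2)·1 + 1·1) = (0, -1)
w2 = Bw1 = (2·0 + (-2)·(-1); (-2)·0 + 1·(-1)) = (2, -1)
w3 = Bw2 = (6, -5)
Requested component of w3: -5

-5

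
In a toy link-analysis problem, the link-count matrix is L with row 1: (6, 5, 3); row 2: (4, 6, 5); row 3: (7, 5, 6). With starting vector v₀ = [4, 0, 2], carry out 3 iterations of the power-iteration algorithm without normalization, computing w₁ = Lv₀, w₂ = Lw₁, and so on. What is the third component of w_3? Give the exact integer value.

8870

w1 = Lv₀ = (6·4 + 5·0 + 3·2; 4·4 + 6·0 + 5·2; 7·4 + 5·0 + 6·2) = (30, 26, 40)
w2 = Lw1 = (6·30 + 5·26 + 3·40; 4·30 + 6·26 + 5·40; 7·30 + 5·26 + 6·40) = (430, 476, 580)
w3 = Lw2 = (6700, 7476, 8870)
The requested component of w3 is 8870.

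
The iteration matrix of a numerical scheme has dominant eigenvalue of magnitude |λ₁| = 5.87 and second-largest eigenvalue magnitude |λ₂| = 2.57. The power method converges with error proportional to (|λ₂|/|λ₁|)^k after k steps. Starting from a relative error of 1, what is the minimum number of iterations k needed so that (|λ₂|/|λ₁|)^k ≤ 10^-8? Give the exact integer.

|λ₂/λ₁| = 2.57/5.87 = 0.43782
Need k ≥ ln(10^-8) / ln(0.43782) = -18.4207 / -0.8259 ≈ 22.302
Smallest integer k satisfying the bound: 23

23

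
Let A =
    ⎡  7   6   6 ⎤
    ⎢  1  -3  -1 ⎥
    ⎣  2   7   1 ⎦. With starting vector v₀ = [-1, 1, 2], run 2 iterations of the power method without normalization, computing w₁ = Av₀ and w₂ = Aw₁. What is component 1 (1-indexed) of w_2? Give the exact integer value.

83

w1 = Av₀ = (7·(-1) + 6·1 + 6·2; 1·(-1) + (-3)·1 + (-1)·2; 2·(-1) + 7·1 + 1·2) = (11, -6, 7)
w2 = Aw1 = (7·11 + 6·(-6) + 6·7; 1·11 + (-3)·(-6) + (-1)·7; 2·11 + 7·(-6) + 1·7) = (83, 22, -13)
The requested component of w2 is 83.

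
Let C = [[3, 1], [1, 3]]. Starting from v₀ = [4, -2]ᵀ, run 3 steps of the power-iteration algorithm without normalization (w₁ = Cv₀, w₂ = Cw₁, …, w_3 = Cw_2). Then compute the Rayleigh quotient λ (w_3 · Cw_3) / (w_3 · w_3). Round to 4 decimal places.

w1 = Cv₀ = (10, -2)
w2 = Cw1 = (28, 4)
w3 = Cw2 = (88, 40)
Cw3 = (304, 208)
w3·Cw3 = 88·304 + 40·208 = 35072; w3·w3 = 88·88 + 40·40 = 9344
λ ≈ 35072/9344 = 3.7534

3.7534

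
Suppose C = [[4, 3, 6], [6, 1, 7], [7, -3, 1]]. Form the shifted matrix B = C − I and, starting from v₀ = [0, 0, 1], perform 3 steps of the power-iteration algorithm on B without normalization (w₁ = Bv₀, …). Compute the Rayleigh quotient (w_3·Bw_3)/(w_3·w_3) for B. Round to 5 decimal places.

μ ≈ 8.72006

B = C − I has rows (3, 3, 6); (6, 0, 7); (7, -3, 0)
w1 = Bv₀ = (3·0 + 3·0 + 6·1; 6·0 + 0·0 + 7·1; 7·0 + (-3)·0 + 0·1) = (6, 7, 0)
w2 = Bw1 = (3·6 + 3·7 + 6·0; 6·6 + 0·7 + 7·0; 7·6 + (-3)·7 + 0·0) = (39, 36, 21)
w3 = Bw2 = (351, 381, 165)
Bw3 = (3186, 3261, 1314)
w3·Bw3 = 2577537; w3·w3 = 295587; μ ≈ 2577537/295587 = 8.72006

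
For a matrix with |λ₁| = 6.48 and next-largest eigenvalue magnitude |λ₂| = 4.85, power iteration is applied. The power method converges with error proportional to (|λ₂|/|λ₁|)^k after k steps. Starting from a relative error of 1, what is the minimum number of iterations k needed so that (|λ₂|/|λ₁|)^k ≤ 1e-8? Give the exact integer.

64

|λ₂/λ₁| = 4.85/6.48 = 0.74846
Need k ≥ ln(1e-8) / ln(0.74846) = -18.4207 / -0.2897 ≈ 63.576
Smallest integer k satisfying the bound: 64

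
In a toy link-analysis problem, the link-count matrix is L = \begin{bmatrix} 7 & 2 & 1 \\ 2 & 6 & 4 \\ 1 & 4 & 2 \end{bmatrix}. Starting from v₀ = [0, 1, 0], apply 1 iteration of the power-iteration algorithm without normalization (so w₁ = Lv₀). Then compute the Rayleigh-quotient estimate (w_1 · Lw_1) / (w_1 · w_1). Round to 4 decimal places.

w1 = Lv₀ = (7·0 + 2·1 + 1·0; 2·0 + 6·1 + 4·0; 1·0 + 4·1 + 2·0) = (2, 6, 4)
Lw1 = (30, 56, 34)
w1·Lw1 = 2·30 + 6·56 + 4·34 = 532; w1·w1 = 2·2 + 6·6 + 4·4 = 56
λ ≈ 532/56 = 9.5000

λ ≈ 9.5000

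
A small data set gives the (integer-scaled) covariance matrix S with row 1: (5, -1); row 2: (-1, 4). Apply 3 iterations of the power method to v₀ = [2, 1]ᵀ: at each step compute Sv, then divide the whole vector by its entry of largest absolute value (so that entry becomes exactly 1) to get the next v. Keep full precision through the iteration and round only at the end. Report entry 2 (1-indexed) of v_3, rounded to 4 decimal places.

Sv0 = (9.00000, 2.00000); divide by 9.00000 → v1 = (1.00000, 0.22222)
Sv1 = (4.77778, -0.11111); divide by 4.77778 → v2 = (1.00000, -0.02326)
Sv2 = (5.02326, -1.09302); divide by 5.02326 → v3 = (1.00000, -0.21759)
Requested entry of v3: -47/216 = -0.2176

-0.2176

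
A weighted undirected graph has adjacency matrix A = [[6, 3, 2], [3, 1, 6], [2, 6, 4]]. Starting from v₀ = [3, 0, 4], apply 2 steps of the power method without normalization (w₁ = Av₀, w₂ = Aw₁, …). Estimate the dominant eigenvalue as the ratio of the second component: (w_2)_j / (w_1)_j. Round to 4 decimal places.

7.3636

w1 = Av₀ = (6·3 + 3·0 + 2·4; 3·3 + 1·0 + 6·4; 2·3 + 6·0 + 4·4) = (26, 33, 22)
w2 = Aw1 = (6·26 + 3·33 + 2·22; 3·26 + 1·33 + 6·22; 2·26 + 6·33 + 4·22) = (299, 243, 338)
Ratio at component: 243 / 33 = 7.3636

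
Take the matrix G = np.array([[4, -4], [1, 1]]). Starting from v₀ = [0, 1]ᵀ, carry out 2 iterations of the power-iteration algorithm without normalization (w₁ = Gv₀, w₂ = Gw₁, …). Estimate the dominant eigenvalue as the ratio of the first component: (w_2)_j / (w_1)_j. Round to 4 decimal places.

w1 = Gv₀ = (-4, 1)
w2 = Gw1 = (-20, -3)
Ratio at component: -20 / -4 = 5.0000

5.0000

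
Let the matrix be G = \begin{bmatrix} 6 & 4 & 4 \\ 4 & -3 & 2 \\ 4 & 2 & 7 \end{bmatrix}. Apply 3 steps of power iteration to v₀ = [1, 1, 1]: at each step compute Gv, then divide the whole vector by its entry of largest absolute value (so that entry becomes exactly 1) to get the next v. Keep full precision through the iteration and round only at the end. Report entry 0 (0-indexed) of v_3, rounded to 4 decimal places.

Gv0 = (14.00000, 3.00000, 13.00000); divide by 14.00000 → v1 = (1.00000, 0.21429, 0.92857)
Gv1 = (10.57143, 5.21429, 10.92857); divide by 10.92857 → v2 = (0.96732, 0.47712, 1.00000)
Gv2 = (11.71242, 4.43791, 11.82353); divide by 11.82353 → v3 = (0.99060, 0.37535, 1.00000)
Requested entry of v3: 1792/1809 = 0.9906

0.9906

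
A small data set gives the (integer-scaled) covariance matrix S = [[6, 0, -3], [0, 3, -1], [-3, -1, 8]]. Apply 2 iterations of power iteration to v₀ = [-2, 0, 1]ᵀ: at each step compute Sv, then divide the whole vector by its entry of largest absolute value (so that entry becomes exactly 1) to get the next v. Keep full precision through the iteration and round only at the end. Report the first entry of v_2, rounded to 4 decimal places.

-0.8354

Sv0 = (-15.00000, -1.00000, 14.00000); divide by -15.00000 → v1 = (1.00000, 0.06667, -0.93333)
Sv1 = (8.80000, 1.13333, -10.53333); divide by -10.53333 → v2 = (-0.83544, -0.10759, 1.00000)
Requested entry of v2: -132/158 = -0.8354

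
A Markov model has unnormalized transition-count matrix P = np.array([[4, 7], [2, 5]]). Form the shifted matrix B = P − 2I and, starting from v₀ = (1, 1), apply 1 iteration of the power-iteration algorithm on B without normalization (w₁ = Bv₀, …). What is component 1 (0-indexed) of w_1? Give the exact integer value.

B = P − 2I has rows (2, 7); (2, 3)
w1 = Bv₀ = (2·1 + 7·1; 2·1 + 3·1) = (9, 5)
Requested component of w1: 5

5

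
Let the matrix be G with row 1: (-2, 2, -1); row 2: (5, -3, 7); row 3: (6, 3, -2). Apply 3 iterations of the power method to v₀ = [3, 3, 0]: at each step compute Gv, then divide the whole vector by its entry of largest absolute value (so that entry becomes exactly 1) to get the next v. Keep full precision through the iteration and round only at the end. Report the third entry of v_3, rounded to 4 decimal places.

-0.5893

Gv0 = (0.00000, 6.00000, 27.00000); divide by 27.00000 → v1 = (0.00000, 0.22222, 1.00000)
Gv1 = (-0.55556, 6.33333, -1.33333); divide by 6.33333 → v2 = (-0.08772, 1.00000, -0.21053)
Gv2 = (2.38596, -4.91228, 2.89474); divide by -4.91228 → v3 = (-0.48571, 1.00000, -0.58929)
Requested entry of v3: 495/-840 = -0.5893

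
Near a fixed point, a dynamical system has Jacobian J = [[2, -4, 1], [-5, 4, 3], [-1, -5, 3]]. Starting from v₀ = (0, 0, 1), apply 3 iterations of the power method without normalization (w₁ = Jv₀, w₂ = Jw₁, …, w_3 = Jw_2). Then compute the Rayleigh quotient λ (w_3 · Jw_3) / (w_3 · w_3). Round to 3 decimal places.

w1 = Jv₀ = (1, 3, 3)
w2 = Jw1 = (-7, 16, -7)
w3 = Jw2 = (-85, 78, -94)
Jw3 = (-576, 455, -587)
w3·Jw3 = (-85)·(-576) + 78·455 + (-94)·(-587) = 139628; w3·w3 = (-85)·(-85) + 78·78 + (-94)·(-94) = 22145
λ ≈ 139628/22145 = 6.305

λ ≈ 6.305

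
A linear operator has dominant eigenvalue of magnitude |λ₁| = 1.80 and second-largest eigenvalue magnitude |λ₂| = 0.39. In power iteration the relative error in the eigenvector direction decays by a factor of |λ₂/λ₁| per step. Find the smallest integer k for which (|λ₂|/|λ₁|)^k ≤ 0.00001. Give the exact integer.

8

|λ₂/λ₁| = 0.39/1.80 = 0.21667
Need k ≥ ln(0.00001) / ln(0.21667) = -11.5129 / -1.5294 ≈ 7.528
Smallest integer k satisfying the bound: 8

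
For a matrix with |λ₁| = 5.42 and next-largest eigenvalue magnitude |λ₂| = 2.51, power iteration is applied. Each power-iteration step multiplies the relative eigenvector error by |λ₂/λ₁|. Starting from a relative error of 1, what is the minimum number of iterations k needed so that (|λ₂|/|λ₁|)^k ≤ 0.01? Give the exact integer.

|λ₂/λ₁| = 2.51/5.42 = 0.46310
Need k ≥ ln(0.01) / ln(0.46310) = -4.6052 / -0.7698 ≈ 5.982
Smallest integer k satisfying the bound: 6

6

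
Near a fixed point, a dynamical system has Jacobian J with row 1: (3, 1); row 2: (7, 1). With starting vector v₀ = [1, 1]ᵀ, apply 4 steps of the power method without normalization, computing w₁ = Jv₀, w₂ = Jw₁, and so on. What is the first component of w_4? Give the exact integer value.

464

w1 = Jv₀ = (3·1 + 1·1; 7·1 + 1·1) = (4, 8)
w2 = Jw1 = (3·4 + 1·8; 7·4 + 1·8) = (20, 36)
w3 = Jw2 = (96, 176)
w4 = Jw3 = (464, 848)
The requested component of w4 is 464.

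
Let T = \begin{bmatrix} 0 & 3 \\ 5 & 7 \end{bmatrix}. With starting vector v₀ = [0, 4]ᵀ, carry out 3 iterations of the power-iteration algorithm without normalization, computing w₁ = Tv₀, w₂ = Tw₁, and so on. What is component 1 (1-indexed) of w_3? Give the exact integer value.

768

w1 = Tv₀ = (0·0 + 3·4; 5·0 + 7·4) = (12, 28)
w2 = Tw1 = (0·12 + 3·28; 5·12 + 7·28) = (84, 256)
w3 = Tw2 = (768, 2212)
The requested component of w3 is 768.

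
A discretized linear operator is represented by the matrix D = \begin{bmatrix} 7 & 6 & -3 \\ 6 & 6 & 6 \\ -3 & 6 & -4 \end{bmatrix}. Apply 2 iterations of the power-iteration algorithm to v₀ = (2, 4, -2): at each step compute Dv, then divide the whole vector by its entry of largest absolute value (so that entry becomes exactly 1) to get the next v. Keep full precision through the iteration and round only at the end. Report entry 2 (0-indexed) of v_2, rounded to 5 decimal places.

Dv0 = (44.000000, 24.000000, 26.000000); divide by 44.000000 → v1 = (1.000000, 0.545455, 0.590909)
Dv1 = (8.500000, 12.818182, -2.090909); divide by 12.818182 → v2 = (0.663121, 1.000000, -0.163121)
Requested entry of v2: -92/564 = -0.16312

-0.16312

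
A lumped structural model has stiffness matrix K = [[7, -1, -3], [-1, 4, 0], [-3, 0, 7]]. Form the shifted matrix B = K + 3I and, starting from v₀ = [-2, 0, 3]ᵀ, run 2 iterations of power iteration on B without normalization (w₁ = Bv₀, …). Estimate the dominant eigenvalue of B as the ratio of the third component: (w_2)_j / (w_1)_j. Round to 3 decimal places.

12.417

B = K + 3I has rows (10, -1, -3); (-1, 7, 0); (-3, 0, 10)
w1 = Bv₀ = (10·(-2) + (-1)·0 + (-3)·3; (-1)·(-2) + 7·0 + 0·3; (-3)·(-2) + 0·0 + 10·3) = (-29, 2, 36)
w2 = Bw1 = (10·(-29) + (-1)·2 + (-3)·36; (-1)·(-29) + 7·2 + 0·36; (-3)·(-29) + 0·2 + 10·36) = (-400, 43, 447)
Ratio: 447/36 = 12.417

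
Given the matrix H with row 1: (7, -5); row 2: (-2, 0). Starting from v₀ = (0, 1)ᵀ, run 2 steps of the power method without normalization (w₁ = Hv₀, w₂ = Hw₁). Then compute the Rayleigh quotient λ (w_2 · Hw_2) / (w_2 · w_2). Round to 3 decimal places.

w1 = Hv₀ = (7·0 + (-5)·1; (-2)·0 + 0·1) = (-5, 0)
w2 = Hw1 = (7·(-5) + (-5)·0; (-2)·(-5) + 0·0) = (-35, 10)
Hw2 = (-295, 70)
w2·Hw2 = (-35)·(-295) + 10·70 = 11025; w2·w2 = (-35)·(-35) + 10·10 = 1325
λ ≈ 11025/1325 = 8.321

8.321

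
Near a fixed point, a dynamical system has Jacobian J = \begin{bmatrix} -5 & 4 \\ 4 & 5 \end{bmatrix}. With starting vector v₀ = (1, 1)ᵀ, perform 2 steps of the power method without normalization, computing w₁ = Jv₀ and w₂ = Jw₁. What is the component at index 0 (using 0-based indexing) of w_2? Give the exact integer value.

w1 = Jv₀ = (-1, 9)
w2 = Jw1 = (41, 41)
The requested component of w2 is 41.

41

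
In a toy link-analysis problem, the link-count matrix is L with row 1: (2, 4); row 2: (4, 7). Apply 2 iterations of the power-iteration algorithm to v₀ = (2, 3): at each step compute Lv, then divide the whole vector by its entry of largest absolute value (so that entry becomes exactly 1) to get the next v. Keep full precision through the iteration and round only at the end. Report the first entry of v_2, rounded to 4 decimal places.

Lv0 = (16.00000, 29.00000); divide by 29.00000 → v1 = (0.55172, 1.00000)
Lv1 = (5.10345, 9.20690); divide by 9.20690 → v2 = (0.55431, 1.00000)
Requested entry of v2: 148/267 = 0.5543

0.5543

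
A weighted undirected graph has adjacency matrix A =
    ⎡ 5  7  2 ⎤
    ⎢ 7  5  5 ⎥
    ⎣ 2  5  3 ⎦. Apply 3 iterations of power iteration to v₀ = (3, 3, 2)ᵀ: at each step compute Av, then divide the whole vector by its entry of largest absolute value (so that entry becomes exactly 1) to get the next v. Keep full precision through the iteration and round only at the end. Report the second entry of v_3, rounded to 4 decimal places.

Av0 = (40.00000, 46.00000, 27.00000); divide by 46.00000 → v1 = (0.86957, 1.00000, 0.58696)
Av1 = (12.52174, 14.02174, 8.50000); divide by 14.02174 → v2 = (0.89302, 1.00000, 0.60620)
Av2 = (12.67752, 14.28217, 8.60465); divide by 14.28217 → v3 = (0.88765, 1.00000, 0.60248)
Requested entry of v3: 9212/9212 = 1.0000

1.0000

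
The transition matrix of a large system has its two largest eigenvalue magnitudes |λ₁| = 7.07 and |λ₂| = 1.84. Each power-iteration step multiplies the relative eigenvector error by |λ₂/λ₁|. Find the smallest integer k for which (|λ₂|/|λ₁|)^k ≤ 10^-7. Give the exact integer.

12

|λ₂/λ₁| = 1.84/7.07 = 0.26025
Need k ≥ ln(10^-7) / ln(0.26025) = -16.1181 / -1.3461 ≈ 11.974
Smallest integer k satisfying the bound: 12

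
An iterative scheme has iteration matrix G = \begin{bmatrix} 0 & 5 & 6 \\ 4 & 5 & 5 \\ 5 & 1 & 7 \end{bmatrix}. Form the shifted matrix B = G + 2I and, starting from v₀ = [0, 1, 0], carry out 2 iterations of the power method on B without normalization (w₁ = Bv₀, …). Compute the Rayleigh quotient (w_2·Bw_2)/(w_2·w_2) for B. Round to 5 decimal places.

B = G + 2I has rows (2, 5, 6); (4, 7, 5); (5, 1, 9)
w1 = Bv₀ = (2·0 + 5·1 + 6·0; 4·0 + 7·1 + 5·0; 5·0 + 1·1 + 9·0) = (5, 7, 1)
w2 = Bw1 = (2·5 + 5·7 + 6·1; 4·5 + 7·7 + 5·1; 5·5 + 1·7 + 9·1) = (51, 74, 41)
Bw2 = (718, 927, 698)
w2·Bw2 = 133834; w2·w2 = 9758; μ ≈ 133834/9758 = 13.71531

μ ≈ 13.71531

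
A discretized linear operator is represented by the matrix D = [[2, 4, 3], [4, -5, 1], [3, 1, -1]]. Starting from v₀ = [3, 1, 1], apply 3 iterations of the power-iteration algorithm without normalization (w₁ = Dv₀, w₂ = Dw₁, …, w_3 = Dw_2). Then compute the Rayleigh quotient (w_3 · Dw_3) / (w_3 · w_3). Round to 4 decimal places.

w1 = Dv₀ = (13, 8, 9)
w2 = Dw1 = (85, 21, 38)
w3 = Dw2 = (368, 273, 238)
Dw3 = (2542, 345, 1139)
w3·Dw3 = 368·2542 + 273·345 + 238·1139 = 1300723; w3·w3 = 368·368 + 273·273 + 238·238 = 266597
λ ≈ 1300723/266597 = 4.8790

λ ≈ 4.8790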